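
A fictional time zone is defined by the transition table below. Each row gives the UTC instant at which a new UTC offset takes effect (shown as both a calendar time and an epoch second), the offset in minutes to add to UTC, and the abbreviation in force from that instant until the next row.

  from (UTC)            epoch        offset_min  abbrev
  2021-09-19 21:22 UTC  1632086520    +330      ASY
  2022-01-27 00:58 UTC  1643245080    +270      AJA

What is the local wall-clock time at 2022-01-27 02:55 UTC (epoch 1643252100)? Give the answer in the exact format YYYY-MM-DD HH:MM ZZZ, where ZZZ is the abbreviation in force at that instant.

2022-01-27 07:25 AJA

Query: 2022-01-27 02:55 UTC
Rule 2/2 (AJA, +04:30): 2022-01-27 00:58 UTC ≤ query < +∞
2·60 + 55 + 270 = 445 min
445 = 0·1440 + 445; 445 = 7·60 + 25 → 07:25, same day
→ 2022-01-27 07:25 AJA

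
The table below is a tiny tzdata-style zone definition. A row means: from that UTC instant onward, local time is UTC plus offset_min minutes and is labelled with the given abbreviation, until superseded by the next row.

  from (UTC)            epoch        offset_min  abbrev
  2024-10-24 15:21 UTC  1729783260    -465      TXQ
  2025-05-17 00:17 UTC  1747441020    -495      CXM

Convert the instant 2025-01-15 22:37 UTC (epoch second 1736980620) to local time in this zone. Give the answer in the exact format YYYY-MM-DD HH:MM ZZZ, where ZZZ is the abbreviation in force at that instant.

Query: 2025-01-15 22:37 UTC
Rule 1/2 (TXQ, -07:45): 2024-10-24 15:21 UTC ≤ query < 2025-05-17 00:17 UTC
22·60 + 37 - 465 = 892 min
892 = 0·1440 + 892; 892 = 14·60 + 52 → 14:52, same day
→ 2025-01-15 14:52 TXQ

2025-01-15 14:52 TXQ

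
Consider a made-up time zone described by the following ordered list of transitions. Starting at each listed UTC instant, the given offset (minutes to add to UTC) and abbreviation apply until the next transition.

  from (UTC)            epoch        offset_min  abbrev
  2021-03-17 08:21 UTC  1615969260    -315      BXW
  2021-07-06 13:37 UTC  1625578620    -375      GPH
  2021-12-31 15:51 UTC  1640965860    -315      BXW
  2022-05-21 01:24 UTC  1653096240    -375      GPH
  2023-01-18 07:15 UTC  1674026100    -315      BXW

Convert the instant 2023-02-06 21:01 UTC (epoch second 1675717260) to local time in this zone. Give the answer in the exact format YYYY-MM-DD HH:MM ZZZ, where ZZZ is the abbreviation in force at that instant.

2023-02-06 15:46 BXW

Query: 2023-02-06 21:01 UTC
Rule 5/5 (BXW, -05:15): 2023-01-18 07:15 UTC ≤ query < +∞
21·60 + 1 - 315 = 946 min
946 = 0·1440 + 946; 946 = 15·60 + 46 → 15:46, same day
→ 2023-02-06 15:46 BXW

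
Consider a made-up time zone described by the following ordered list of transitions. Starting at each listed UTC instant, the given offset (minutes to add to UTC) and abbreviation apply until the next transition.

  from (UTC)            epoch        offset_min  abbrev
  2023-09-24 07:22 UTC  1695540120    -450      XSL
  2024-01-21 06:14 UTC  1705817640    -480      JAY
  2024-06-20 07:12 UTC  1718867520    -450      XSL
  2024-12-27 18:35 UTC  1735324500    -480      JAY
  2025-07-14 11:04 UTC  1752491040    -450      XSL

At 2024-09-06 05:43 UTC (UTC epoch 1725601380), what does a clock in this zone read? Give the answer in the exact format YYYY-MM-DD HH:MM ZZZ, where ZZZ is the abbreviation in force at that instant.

Query: 2024-09-06 05:43 UTC
Rule 3/5 (XSL, -07:30): 2024-06-20 07:12 UTC ≤ query < 2024-12-27 18:35 UTC
5·60 + 43 - 450 = -107 min
-107 = -1·1440 + 1333; 1333 = 22·60 + 13 → 22:13, 2024-09-06 - 1 day = 2024-09-05
→ 2024-09-05 22:13 XSL

2024-09-05 22:13 XSL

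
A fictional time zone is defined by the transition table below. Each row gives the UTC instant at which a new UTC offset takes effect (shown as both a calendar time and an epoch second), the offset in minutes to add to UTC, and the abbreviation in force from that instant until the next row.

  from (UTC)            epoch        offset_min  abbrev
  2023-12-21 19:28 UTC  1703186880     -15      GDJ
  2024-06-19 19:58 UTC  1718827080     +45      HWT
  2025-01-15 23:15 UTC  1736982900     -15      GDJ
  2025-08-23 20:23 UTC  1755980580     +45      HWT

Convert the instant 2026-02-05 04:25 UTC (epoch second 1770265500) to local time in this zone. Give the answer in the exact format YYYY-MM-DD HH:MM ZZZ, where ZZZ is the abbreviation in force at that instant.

Query: 2026-02-05 04:25 UTC
Rule 4/4 (HWT, +00:45): 2025-08-23 20:23 UTC ≤ query < +∞
4·60 + 25 + 45 = 310 min
310 = 0·1440 + 310; 310 = 5·60 + 10 → 05:10, same day
→ 2026-02-05 05:10 HWT

2026-02-05 05:10 HWT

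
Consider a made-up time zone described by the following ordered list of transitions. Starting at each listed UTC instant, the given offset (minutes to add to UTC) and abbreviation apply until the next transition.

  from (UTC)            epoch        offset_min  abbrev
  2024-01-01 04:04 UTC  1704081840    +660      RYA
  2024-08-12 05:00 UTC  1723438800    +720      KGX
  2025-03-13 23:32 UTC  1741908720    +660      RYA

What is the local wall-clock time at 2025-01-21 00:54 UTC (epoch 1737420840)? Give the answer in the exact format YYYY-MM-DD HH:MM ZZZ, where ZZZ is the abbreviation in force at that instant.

2025-01-21 12:54 KGX

Query: 2025-01-21 00:54 UTC
Rule 2/3 (KGX, +12:00): 2024-08-12 05:00 UTC ≤ query < 2025-03-13 23:32 UTC
0·60 + 54 + 720 = 774 min
774 = 0·1440 + 774; 774 = 12·60 + 54 → 12:54, same day
→ 2025-01-21 12:54 KGX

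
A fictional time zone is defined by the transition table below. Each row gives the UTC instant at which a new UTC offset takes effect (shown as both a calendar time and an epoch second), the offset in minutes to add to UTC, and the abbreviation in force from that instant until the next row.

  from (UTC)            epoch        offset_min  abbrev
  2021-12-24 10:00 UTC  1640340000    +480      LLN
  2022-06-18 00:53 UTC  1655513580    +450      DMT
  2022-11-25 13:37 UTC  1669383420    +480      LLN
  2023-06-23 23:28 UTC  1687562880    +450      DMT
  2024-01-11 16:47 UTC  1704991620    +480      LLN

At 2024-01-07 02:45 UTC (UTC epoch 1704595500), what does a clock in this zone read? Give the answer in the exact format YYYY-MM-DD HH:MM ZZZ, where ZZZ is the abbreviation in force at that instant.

2024-01-07 10:15 DMT

Query: 2024-01-07 02:45 UTC
Rule 4/5 (DMT, +07:30): 2023-06-23 23:28 UTC ≤ query < 2024-01-11 16:47 UTC
2·60 + 45 + 450 = 615 min
615 = 0·1440 + 615; 615 = 10·60 + 15 → 10:15, same day
→ 2024-01-07 10:15 DMT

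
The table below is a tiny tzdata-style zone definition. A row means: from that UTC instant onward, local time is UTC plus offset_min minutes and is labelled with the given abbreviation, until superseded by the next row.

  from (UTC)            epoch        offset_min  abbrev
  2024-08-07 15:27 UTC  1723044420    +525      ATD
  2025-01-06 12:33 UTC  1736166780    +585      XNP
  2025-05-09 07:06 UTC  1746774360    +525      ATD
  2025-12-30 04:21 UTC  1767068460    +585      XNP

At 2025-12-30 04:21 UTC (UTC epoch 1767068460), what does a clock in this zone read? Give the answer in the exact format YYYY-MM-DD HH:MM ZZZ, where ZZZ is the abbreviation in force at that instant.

2025-12-30 14:06 XNP

Query: 2025-12-30 04:21 UTC
Rule 4/4 (XNP, +09:45): 2025-12-30 04:21 UTC ≤ query < +∞
4·60 + 21 + 585 = 846 min
846 = 0·1440 + 846; 846 = 14·60 + 6 → 14:06, same day
→ 2025-12-30 14:06 XNP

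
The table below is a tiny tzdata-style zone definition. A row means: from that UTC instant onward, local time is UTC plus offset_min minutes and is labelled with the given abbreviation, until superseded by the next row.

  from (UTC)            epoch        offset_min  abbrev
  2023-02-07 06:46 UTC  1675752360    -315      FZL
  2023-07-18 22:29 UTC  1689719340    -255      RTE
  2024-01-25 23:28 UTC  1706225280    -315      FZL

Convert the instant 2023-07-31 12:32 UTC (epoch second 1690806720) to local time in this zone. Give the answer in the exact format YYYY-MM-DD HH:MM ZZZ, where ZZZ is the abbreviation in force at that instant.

Query: 2023-07-31 12:32 UTC
Rule 2/3 (RTE, -04:15): 2023-07-18 22:29 UTC ≤ query < 2024-01-25 23:28 UTC
12·60 + 32 - 255 = 497 min
497 = 0·1440 + 497; 497 = 8·60 + 17 → 08:17, same day
→ 2023-07-31 08:17 RTE

2023-07-31 08:17 RTE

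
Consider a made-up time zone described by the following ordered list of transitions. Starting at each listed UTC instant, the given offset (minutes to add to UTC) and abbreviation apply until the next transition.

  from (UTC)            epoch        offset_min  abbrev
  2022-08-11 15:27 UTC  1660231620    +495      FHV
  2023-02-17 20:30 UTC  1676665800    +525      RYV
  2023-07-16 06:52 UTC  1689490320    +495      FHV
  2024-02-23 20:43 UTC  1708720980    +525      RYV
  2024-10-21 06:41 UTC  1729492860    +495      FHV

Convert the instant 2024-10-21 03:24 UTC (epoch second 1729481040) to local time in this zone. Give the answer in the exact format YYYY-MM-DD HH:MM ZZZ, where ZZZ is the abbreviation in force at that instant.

2024-10-21 12:09 RYV

Query: 2024-10-21 03:24 UTC
Rule 4/5 (RYV, +08:45): 2024-02-23 20:43 UTC ≤ query < 2024-10-21 06:41 UTC
3·60 + 24 + 525 = 729 min
729 = 0·1440 + 729; 729 = 12·60 + 9 → 12:09, same day
→ 2024-10-21 12:09 RYV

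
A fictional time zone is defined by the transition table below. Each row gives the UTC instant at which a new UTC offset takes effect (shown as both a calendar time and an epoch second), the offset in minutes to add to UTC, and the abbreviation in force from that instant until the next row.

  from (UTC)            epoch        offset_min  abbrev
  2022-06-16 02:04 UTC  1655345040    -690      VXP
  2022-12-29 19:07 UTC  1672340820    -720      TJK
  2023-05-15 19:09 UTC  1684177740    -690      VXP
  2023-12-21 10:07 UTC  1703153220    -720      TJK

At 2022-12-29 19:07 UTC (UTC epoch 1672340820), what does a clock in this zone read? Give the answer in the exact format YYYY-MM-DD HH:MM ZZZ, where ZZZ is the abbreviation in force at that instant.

Query: 2022-12-29 19:07 UTC
Rule 2/4 (TJK, -12:00): 2022-12-29 19:07 UTC ≤ query < 2023-05-15 19:09 UTC
19·60 + 7 - 720 = 427 min
427 = 0·1440 + 427; 427 = 7·60 + 7 → 07:07, same day
→ 2022-12-29 07:07 TJK

2022-12-29 07:07 TJK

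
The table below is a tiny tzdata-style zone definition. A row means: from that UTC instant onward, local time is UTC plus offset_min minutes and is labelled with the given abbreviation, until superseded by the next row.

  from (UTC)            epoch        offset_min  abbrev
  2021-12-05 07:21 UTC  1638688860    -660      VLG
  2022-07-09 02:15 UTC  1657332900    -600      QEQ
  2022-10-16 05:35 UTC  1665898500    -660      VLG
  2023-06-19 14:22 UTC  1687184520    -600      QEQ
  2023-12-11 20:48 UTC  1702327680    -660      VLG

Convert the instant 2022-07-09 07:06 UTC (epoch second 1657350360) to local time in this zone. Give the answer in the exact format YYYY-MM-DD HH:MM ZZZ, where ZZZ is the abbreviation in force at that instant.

2022-07-08 21:06 QEQ

Query: 2022-07-09 07:06 UTC
Rule 2/5 (QEQ, -10:00): 2022-07-09 02:15 UTC ≤ query < 2022-10-16 05:35 UTC
7·60 + 6 - 600 = -174 min
-174 = -1·1440 + 1266; 1266 = 21·60 + 6 → 21:06, 2022-07-09 - 1 day = 2022-07-08
→ 2022-07-08 21:06 QEQ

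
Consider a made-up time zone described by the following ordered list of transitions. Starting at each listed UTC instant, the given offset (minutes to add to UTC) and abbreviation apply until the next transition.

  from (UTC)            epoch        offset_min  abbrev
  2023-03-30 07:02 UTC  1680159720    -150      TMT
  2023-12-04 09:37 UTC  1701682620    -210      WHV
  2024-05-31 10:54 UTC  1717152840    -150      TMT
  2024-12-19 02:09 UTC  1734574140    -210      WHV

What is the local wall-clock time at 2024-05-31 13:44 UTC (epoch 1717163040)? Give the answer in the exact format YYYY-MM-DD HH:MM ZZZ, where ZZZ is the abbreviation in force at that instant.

Query: 2024-05-31 13:44 UTC
Rule 3/4 (TMT, -02:30): 2024-05-31 10:54 UTC ≤ query < 2024-12-19 02:09 UTC
13·60 + 44 - 150 = 674 min
674 = 0·1440 + 674; 674 = 11·60 + 14 → 11:14, same day
→ 2024-05-31 11:14 TMT

2024-05-31 11:14 TMT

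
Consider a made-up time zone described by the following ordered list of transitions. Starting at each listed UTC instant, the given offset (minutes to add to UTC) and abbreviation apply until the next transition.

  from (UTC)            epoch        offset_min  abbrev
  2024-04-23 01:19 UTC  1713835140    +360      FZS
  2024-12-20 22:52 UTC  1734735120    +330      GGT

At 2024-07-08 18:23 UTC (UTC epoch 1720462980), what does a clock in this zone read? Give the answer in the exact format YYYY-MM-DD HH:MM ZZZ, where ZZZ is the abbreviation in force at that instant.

2024-07-09 00:23 FZS

Query: 2024-07-08 18:23 UTC
Rule 1/2 (FZS, +06:00): 2024-04-23 01:19 UTC ≤ query < 2024-12-20 22:52 UTC
18·60 + 23 + 360 = 1463 min
1463 = 1·1440 + 23; 23 = 0·60 + 23 → 00:23, 2024-07-08 + 1 day = 2024-07-09
→ 2024-07-09 00:23 FZS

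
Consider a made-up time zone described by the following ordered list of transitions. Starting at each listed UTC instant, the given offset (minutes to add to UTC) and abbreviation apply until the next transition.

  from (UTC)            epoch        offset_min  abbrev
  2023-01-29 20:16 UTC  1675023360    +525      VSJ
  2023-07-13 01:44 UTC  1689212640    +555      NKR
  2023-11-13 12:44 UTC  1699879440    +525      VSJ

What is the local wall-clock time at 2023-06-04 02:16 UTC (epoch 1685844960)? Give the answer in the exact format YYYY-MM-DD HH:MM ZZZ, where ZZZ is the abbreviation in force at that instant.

2023-06-04 11:01 VSJ

Query: 2023-06-04 02:16 UTC
Rule 1/3 (VSJ, +08:45): 2023-01-29 20:16 UTC ≤ query < 2023-07-13 01:44 UTC
2·60 + 16 + 525 = 661 min
661 = 0·1440 + 661; 661 = 11·60 + 1 → 11:01, same day
→ 2023-06-04 11:01 VSJ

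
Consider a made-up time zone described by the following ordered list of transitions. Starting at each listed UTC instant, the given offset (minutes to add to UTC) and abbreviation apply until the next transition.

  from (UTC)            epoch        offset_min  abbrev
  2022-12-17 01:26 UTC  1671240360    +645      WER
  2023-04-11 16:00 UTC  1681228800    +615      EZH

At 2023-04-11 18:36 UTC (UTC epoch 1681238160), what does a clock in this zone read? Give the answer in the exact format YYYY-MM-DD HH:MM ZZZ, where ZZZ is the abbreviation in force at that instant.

Query: 2023-04-11 18:36 UTC
Rule 2/2 (EZH, +10:15): 2023-04-11 16:00 UTC ≤ query < +∞
18·60 + 36 + 615 = 1731 min
1731 = 1·1440 + 291; 291 = 4·60 + 51 → 04:51, 2023-04-11 + 1 day = 2023-04-12
→ 2023-04-12 04:51 EZH

2023-04-12 04:51 EZH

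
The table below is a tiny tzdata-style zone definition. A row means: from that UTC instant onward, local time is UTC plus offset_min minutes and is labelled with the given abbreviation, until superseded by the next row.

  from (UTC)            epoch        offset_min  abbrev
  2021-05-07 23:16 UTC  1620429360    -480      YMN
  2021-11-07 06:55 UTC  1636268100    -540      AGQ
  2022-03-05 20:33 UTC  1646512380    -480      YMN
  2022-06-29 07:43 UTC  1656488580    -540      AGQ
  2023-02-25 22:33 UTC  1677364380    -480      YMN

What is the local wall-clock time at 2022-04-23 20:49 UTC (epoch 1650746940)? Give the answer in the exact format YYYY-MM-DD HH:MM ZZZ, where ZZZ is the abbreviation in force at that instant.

2022-04-23 12:49 YMN

Query: 2022-04-23 20:49 UTC
Rule 3/5 (YMN, -08:00): 2022-03-05 20:33 UTC ≤ query < 2022-06-29 07:43 UTC
20·60 + 49 - 480 = 769 min
769 = 0·1440 + 769; 769 = 12·60 + 49 → 12:49, same day
→ 2022-04-23 12:49 YMN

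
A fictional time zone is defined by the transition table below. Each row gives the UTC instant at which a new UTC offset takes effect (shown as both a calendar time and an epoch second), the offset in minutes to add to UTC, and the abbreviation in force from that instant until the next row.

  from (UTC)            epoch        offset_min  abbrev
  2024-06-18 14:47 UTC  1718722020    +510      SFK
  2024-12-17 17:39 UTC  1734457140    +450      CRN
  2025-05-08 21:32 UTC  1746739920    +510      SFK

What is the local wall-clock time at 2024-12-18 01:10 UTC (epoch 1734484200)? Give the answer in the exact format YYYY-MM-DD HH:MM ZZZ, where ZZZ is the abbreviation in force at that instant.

2024-12-18 08:40 CRN

Query: 2024-12-18 01:10 UTC
Rule 2/3 (CRN, +07:30): 2024-12-17 17:39 UTC ≤ query < 2025-05-08 21:32 UTC
1·60 + 10 + 450 = 520 min
520 = 0·1440 + 520; 520 = 8·60 + 40 → 08:40, same day
→ 2024-12-18 08:40 CRN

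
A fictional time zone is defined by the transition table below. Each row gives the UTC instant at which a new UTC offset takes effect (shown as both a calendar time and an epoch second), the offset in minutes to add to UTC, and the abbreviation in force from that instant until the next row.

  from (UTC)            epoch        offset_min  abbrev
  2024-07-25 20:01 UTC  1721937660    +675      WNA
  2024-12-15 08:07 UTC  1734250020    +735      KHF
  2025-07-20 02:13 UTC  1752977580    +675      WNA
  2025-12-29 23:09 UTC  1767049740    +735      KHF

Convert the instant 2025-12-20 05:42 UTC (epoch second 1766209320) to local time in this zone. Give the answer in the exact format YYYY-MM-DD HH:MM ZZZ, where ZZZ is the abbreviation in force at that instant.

Query: 2025-12-20 05:42 UTC
Rule 3/4 (WNA, +11:15): 2025-07-20 02:13 UTC ≤ query < 2025-12-29 23:09 UTC
5·60 + 42 + 675 = 1017 min
1017 = 0·1440 + 1017; 1017 = 16·60 + 57 → 16:57, same day
→ 2025-12-20 16:57 WNA

2025-12-20 16:57 WNA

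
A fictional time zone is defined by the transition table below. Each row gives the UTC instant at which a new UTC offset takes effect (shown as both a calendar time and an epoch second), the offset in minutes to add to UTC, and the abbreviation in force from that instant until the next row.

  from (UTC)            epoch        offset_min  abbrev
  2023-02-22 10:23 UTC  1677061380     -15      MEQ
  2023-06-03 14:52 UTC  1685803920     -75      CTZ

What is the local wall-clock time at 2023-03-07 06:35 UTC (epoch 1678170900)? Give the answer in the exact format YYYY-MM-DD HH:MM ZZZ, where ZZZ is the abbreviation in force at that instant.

Query: 2023-03-07 06:35 UTC
Rule 1/2 (MEQ, -00:15): 2023-02-22 10:23 UTC ≤ query < 2023-06-03 14:52 UTC
6·60 + 35 - 15 = 380 min
380 = 0·1440 + 380; 380 = 6·60 + 20 → 06:20, same day
→ 2023-03-07 06:20 MEQ

2023-03-07 06:20 MEQ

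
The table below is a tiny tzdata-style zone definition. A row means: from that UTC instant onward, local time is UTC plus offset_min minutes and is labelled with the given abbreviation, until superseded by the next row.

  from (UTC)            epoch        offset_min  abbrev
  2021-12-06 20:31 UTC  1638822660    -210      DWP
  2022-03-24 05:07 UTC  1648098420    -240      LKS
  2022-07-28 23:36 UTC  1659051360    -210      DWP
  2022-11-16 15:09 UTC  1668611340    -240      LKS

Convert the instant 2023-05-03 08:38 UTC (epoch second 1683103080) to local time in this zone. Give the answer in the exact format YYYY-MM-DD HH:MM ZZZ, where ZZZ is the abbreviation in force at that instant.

Query: 2023-05-03 08:38 UTC
Rule 4/4 (LKS, -04:00): 2022-11-16 15:09 UTC ≤ query < +∞
8·60 + 38 - 240 = 278 min
278 = 0·1440 + 278; 278 = 4·60 + 38 → 04:38, same day
→ 2023-05-03 04:38 LKS

2023-05-03 04:38 LKS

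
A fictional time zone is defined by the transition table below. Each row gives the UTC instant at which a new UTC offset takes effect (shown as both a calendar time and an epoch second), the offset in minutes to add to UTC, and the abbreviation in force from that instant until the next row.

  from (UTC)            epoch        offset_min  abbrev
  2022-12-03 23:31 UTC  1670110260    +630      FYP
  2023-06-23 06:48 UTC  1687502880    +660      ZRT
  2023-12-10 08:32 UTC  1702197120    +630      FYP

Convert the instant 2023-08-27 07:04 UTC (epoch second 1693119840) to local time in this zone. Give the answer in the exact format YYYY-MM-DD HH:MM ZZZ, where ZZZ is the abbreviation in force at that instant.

2023-08-27 18:04 ZRT

Query: 2023-08-27 07:04 UTC
Rule 2/3 (ZRT, +11:00): 2023-06-23 06:48 UTC ≤ query < 2023-12-10 08:32 UTC
7·60 + 4 + 660 = 1084 min
1084 = 0·1440 + 1084; 1084 = 18·60 + 4 → 18:04, same day
→ 2023-08-27 18:04 ZRT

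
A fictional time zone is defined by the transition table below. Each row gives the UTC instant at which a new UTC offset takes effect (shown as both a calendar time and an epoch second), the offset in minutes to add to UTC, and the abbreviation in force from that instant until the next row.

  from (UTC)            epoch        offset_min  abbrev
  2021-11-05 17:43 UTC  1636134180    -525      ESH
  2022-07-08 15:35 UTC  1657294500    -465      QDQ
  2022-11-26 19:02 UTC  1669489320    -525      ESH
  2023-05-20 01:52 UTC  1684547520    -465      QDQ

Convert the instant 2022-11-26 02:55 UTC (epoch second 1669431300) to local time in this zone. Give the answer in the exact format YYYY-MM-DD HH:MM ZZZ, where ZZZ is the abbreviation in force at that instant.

Query: 2022-11-26 02:55 UTC
Rule 2/4 (QDQ, -07:45): 2022-07-08 15:35 UTC ≤ query < 2022-11-26 19:02 UTC
2·60 + 55 - 465 = -290 min
-290 = -1·1440 + 1150; 1150 = 19·60 + 10 → 19:10, 2022-11-26 - 1 day = 2022-11-25
→ 2022-11-25 19:10 QDQ

2022-11-25 19:10 QDQ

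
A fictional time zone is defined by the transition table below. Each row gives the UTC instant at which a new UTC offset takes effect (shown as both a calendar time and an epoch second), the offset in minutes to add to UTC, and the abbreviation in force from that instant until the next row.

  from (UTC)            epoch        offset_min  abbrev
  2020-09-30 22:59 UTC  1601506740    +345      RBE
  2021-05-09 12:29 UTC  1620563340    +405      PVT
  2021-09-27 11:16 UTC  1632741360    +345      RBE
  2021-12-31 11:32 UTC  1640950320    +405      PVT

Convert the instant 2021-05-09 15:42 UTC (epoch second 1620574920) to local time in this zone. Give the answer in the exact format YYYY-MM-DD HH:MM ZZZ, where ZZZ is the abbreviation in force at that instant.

2021-05-09 22:27 PVT

Query: 2021-05-09 15:42 UTC
Rule 2/4 (PVT, +06:45): 2021-05-09 12:29 UTC ≤ query < 2021-09-27 11:16 UTC
15·60 + 42 + 405 = 1347 min
1347 = 0·1440 + 1347; 1347 = 22·60 + 27 → 22:27, same day
→ 2021-05-09 22:27 PVT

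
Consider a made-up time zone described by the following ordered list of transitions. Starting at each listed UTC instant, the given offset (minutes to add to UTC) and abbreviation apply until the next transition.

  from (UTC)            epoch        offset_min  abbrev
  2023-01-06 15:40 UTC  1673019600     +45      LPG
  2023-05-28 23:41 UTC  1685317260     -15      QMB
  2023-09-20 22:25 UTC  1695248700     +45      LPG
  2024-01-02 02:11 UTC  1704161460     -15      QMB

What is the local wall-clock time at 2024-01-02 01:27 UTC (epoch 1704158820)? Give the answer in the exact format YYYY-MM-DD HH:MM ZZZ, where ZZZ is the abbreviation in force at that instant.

Query: 2024-01-02 01:27 UTC
Rule 3/4 (LPG, +00:45): 2023-09-20 22:25 UTC ≤ query < 2024-01-02 02:11 UTC
1·60 + 27 + 45 = 132 min
132 = 0·1440 + 132; 132 = 2·60 + 12 → 02:12, same day
→ 2024-01-02 02:12 LPG

2024-01-02 02:12 LPG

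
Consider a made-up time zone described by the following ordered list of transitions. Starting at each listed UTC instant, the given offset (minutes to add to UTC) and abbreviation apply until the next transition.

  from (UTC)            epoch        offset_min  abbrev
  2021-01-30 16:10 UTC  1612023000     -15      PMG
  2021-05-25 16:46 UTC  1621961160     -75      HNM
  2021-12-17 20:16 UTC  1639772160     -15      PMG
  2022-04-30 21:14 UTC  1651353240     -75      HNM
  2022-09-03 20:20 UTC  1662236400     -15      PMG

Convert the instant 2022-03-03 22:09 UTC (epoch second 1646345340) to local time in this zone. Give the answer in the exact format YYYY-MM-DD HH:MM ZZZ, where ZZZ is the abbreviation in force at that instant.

Query: 2022-03-03 22:09 UTC
Rule 3/5 (PMG, -00:15): 2021-12-17 20:16 UTC ≤ query < 2022-04-30 21:14 UTC
22·60 + 9 - 15 = 1314 min
1314 = 0·1440 + 1314; 1314 = 21·60 + 54 → 21:54, same day
→ 2022-03-03 21:54 PMG

2022-03-03 21:54 PMG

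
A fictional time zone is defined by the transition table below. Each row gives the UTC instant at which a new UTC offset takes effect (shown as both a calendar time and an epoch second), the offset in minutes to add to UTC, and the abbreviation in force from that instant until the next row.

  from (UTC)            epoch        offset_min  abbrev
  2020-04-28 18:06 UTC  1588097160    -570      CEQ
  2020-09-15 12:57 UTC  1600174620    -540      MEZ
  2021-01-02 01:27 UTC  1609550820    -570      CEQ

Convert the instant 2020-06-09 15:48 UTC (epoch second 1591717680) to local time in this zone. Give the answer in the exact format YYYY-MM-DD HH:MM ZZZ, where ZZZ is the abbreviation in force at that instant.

Query: 2020-06-09 15:48 UTC
Rule 1/3 (CEQ, -09:30): 2020-04-28 18:06 UTC ≤ query < 2020-09-15 12:57 UTC
15·60 + 48 - 570 = 378 min
378 = 0·1440 + 378; 378 = 6·60 + 18 → 06:18, same day
→ 2020-06-09 06:18 CEQ

2020-06-09 06:18 CEQ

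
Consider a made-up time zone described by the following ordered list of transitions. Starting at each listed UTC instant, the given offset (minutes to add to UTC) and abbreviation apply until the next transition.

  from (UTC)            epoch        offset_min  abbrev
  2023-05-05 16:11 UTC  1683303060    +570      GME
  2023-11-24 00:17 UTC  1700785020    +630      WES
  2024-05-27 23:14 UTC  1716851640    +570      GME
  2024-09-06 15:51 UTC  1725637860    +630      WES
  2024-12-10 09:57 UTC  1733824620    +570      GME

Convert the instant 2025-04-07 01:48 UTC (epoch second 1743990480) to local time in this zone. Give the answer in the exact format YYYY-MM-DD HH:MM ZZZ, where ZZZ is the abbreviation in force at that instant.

2025-04-07 11:18 GME

Query: 2025-04-07 01:48 UTC
Rule 5/5 (GME, +09:30): 2024-12-10 09:57 UTC ≤ query < +∞
1·60 + 48 + 570 = 678 min
678 = 0·1440 + 678; 678 = 11·60 + 18 → 11:18, same day
→ 2025-04-07 11:18 GME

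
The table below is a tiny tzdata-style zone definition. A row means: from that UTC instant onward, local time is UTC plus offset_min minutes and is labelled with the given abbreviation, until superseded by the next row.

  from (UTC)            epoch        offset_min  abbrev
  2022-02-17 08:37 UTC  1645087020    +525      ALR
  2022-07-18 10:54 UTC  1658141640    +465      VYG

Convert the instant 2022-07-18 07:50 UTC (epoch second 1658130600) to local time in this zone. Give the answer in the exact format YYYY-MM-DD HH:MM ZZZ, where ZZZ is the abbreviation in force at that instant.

2022-07-18 16:35 ALR

Query: 2022-07-18 07:50 UTC
Rule 1/2 (ALR, +08:45): 2022-02-17 08:37 UTC ≤ query < 2022-07-18 10:54 UTC
7·60 + 50 + 525 = 995 min
995 = 0·1440 + 995; 995 = 16·60 + 35 → 16:35, same day
→ 2022-07-18 16:35 ALR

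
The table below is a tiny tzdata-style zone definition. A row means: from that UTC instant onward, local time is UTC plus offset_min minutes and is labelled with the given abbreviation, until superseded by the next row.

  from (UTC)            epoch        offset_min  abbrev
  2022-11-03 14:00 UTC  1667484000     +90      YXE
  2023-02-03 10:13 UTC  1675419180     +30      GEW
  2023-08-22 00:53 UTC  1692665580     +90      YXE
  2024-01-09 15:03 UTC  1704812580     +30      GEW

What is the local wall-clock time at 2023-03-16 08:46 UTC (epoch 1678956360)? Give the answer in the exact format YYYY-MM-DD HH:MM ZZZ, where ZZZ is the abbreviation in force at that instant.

Query: 2023-03-16 08:46 UTC
Rule 2/4 (GEW, +00:30): 2023-02-03 10:13 UTC ≤ query < 2023-08-22 00:53 UTC
8·60 + 46 + 30 = 556 min
556 = 0·1440 + 556; 556 = 9·60 + 16 → 09:16, same day
→ 2023-03-16 09:16 GEW

2023-03-16 09:16 GEW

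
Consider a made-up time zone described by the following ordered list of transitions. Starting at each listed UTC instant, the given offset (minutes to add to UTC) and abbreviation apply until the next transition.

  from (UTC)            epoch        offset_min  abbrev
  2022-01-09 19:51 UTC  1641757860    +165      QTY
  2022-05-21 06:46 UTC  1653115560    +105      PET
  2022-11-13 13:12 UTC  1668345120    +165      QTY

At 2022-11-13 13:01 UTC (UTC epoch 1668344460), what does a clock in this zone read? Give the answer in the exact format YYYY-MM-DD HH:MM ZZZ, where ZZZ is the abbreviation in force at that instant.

2022-11-13 14:46 PET

Query: 2022-11-13 13:01 UTC
Rule 2/3 (PET, +01:45): 2022-05-21 06:46 UTC ≤ query < 2022-11-13 13:12 UTC
13·60 + 1 + 105 = 886 min
886 = 0·1440 + 886; 886 = 14·60 + 46 → 14:46, same day
→ 2022-11-13 14:46 PET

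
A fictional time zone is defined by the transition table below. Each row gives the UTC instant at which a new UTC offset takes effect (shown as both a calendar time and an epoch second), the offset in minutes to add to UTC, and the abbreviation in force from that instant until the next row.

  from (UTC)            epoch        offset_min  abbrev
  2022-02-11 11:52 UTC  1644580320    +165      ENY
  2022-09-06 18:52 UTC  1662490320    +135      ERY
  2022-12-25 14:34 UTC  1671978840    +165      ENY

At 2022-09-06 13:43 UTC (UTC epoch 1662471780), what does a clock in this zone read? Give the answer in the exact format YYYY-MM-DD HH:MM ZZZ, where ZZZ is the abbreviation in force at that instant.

2022-09-06 16:28 ENY

Query: 2022-09-06 13:43 UTC
Rule 1/3 (ENY, +02:45): 2022-02-11 11:52 UTC ≤ query < 2022-09-06 18:52 UTC
13·60 + 43 + 165 = 988 min
988 = 0·1440 + 988; 988 = 16·60 + 28 → 16:28, same day
→ 2022-09-06 16:28 ENY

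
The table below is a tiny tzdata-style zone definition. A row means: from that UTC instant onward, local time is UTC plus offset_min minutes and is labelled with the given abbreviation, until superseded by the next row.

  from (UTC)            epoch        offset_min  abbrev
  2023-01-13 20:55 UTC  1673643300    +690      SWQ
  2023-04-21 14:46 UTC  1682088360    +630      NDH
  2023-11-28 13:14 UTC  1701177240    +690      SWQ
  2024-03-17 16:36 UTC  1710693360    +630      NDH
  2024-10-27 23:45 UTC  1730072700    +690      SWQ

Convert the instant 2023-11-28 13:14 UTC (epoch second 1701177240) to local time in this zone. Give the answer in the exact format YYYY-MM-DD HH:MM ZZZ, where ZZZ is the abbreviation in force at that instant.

Query: 2023-11-28 13:14 UTC
Rule 3/5 (SWQ, +11:30): 2023-11-28 13:14 UTC ≤ query < 2024-03-17 16:36 UTC
13·60 + 14 + 690 = 1484 min
1484 = 1·1440 + 44; 44 = 0·60 + 44 → 00:44, 2023-11-28 + 1 day = 2023-11-29
→ 2023-11-29 00:44 SWQ

2023-11-29 00:44 SWQ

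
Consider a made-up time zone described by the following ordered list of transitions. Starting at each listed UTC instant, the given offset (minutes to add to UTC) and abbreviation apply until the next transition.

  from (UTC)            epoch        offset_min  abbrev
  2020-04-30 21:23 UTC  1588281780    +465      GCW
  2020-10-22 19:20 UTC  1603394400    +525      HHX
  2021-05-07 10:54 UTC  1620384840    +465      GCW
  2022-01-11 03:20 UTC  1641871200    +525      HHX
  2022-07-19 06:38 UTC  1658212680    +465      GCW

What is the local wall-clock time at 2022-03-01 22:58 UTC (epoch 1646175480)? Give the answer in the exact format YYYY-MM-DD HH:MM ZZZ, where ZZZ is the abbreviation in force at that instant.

2022-03-02 07:43 HHX

Query: 2022-03-01 22:58 UTC
Rule 4/5 (HHX, +08:45): 2022-01-11 03:20 UTC ≤ query < 2022-07-19 06:38 UTC
22·60 + 58 + 525 = 1903 min
1903 = 1·1440 + 463; 463 = 7·60 + 43 → 07:43, 2022-03-01 + 1 day = 2022-03-02
→ 2022-03-02 07:43 HHX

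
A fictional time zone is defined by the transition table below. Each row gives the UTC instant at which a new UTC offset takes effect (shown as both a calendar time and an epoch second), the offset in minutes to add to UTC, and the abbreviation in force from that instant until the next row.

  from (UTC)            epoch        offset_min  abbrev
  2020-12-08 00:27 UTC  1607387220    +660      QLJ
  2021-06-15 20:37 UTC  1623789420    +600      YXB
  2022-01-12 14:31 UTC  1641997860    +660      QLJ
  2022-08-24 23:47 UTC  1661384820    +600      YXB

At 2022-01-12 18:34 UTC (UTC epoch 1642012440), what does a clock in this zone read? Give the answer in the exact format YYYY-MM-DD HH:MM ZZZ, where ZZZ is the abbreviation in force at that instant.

2022-01-13 05:34 QLJ

Query: 2022-01-12 18:34 UTC
Rule 3/4 (QLJ, +11:00): 2022-01-12 14:31 UTC ≤ query < 2022-08-24 23:47 UTC
18·60 + 34 + 660 = 1774 min
1774 = 1·1440 + 334; 334 = 5·60 + 34 → 05:34, 2022-01-12 + 1 day = 2022-01-13
→ 2022-01-13 05:34 QLJ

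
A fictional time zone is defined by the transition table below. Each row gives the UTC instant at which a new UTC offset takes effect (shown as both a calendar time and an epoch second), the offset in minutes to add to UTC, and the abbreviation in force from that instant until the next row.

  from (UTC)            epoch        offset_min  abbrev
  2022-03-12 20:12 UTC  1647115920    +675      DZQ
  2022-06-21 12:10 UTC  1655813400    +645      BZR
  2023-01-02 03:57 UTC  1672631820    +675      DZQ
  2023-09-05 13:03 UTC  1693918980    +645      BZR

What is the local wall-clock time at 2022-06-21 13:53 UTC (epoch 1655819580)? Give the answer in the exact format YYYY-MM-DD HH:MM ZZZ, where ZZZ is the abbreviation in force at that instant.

Query: 2022-06-21 13:53 UTC
Rule 2/4 (BZR, +10:45): 2022-06-21 12:10 UTC ≤ query < 2023-01-02 03:57 UTC
13·60 + 53 + 645 = 1478 min
1478 = 1·1440 + 38; 38 = 0·60 + 38 → 00:38, 2022-06-21 + 1 day = 2022-06-22
→ 2022-06-22 00:38 BZR

2022-06-22 00:38 BZR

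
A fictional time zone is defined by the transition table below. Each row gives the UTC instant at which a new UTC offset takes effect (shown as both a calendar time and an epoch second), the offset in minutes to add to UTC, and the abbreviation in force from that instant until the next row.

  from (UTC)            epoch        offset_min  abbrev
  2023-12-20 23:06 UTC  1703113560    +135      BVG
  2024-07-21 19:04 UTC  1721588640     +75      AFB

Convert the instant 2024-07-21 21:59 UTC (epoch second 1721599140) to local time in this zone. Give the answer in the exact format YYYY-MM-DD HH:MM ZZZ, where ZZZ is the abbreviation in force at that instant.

Query: 2024-07-21 21:59 UTC
Rule 2/2 (AFB, +01:15): 2024-07-21 19:04 UTC ≤ query < +∞
21·60 + 59 + 75 = 1394 min
1394 = 0·1440 + 1394; 1394 = 23·60 + 14 → 23:14, same day
→ 2024-07-21 23:14 AFB

2024-07-21 23:14 AFB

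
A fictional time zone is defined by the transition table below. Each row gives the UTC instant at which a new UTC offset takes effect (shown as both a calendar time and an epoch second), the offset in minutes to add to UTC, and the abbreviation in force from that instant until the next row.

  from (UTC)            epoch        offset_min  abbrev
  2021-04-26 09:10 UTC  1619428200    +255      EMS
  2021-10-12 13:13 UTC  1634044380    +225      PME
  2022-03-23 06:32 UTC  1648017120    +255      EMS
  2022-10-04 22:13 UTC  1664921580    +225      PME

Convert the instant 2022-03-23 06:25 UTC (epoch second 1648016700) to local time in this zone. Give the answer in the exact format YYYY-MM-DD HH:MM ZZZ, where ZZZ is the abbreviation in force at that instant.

Query: 2022-03-23 06:25 UTC
Rule 2/4 (PME, +03:45): 2021-10-12 13:13 UTC ≤ query < 2022-03-23 06:32 UTC
6·60 + 25 + 225 = 610 min
610 = 0·1440 + 610; 610 = 10·60 + 10 → 10:10, same day
→ 2022-03-23 10:10 PME

2022-03-23 10:10 PME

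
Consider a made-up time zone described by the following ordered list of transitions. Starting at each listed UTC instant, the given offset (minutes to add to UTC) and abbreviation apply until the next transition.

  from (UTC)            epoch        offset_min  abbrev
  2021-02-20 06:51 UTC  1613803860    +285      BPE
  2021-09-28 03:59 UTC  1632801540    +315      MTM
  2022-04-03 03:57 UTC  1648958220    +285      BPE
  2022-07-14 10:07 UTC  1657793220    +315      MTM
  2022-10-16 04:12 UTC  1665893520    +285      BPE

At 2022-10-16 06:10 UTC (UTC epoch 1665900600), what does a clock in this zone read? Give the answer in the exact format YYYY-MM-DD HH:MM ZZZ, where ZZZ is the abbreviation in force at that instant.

Query: 2022-10-16 06:10 UTC
Rule 5/5 (BPE, +04:45): 2022-10-16 04:12 UTC ≤ query < +∞
6·60 + 10 + 285 = 655 min
655 = 0·1440 + 655; 655 = 10·60 + 55 → 10:55, same day
→ 2022-10-16 10:55 BPE

2022-10-16 10:55 BPE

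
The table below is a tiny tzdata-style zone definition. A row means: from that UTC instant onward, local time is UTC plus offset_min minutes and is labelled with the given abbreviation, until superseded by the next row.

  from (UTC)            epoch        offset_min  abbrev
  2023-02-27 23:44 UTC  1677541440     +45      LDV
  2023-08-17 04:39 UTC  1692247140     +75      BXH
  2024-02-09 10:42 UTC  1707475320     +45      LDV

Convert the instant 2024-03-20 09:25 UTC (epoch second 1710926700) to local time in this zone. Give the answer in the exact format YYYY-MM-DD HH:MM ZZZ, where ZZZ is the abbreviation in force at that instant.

2024-03-20 10:10 LDV

Query: 2024-03-20 09:25 UTC
Rule 3/3 (LDV, +00:45): 2024-02-09 10:42 UTC ≤ query < +∞
9·60 + 25 + 45 = 610 min
610 = 0·1440 + 610; 610 = 10·60 + 10 → 10:10, same day
→ 2024-03-20 10:10 LDV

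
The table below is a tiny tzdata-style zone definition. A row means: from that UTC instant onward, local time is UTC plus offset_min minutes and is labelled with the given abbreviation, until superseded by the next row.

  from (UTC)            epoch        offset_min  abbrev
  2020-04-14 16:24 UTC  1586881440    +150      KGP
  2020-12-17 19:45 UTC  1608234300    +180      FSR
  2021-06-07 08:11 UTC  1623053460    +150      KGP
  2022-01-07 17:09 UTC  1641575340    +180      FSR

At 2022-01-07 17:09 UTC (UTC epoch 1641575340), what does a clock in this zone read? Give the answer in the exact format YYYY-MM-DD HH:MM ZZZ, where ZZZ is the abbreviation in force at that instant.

Query: 2022-01-07 17:09 UTC
Rule 4/4 (FSR, +03:00): 2022-01-07 17:09 UTC ≤ query < +∞
17·60 + 9 + 180 = 1209 min
1209 = 0·1440 + 1209; 1209 = 20·60 + 9 → 20:09, same day
→ 2022-01-07 20:09 FSR

2022-01-07 20:09 FSR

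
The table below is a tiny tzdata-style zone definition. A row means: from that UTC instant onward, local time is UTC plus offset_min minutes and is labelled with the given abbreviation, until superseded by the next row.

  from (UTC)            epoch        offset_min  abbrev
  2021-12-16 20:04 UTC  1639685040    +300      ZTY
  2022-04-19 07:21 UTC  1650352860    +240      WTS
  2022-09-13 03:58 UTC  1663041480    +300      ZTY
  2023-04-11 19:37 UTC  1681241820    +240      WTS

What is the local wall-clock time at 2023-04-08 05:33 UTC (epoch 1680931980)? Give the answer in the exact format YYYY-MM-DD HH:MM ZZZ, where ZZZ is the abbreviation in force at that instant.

2023-04-08 10:33 ZTY

Query: 2023-04-08 05:33 UTC
Rule 3/4 (ZTY, +05:00): 2022-09-13 03:58 UTC ≤ query < 2023-04-11 19:37 UTC
5·60 + 33 + 300 = 633 min
633 = 0·1440 + 633; 633 = 10·60 + 33 → 10:33, same day
→ 2023-04-08 10:33 ZTY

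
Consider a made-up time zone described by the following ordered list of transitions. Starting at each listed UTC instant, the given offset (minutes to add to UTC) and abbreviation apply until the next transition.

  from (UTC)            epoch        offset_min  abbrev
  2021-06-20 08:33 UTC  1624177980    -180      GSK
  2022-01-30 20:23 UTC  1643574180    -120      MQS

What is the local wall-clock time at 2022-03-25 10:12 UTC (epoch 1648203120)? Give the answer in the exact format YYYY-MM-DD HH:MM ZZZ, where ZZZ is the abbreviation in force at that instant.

Query: 2022-03-25 10:12 UTC
Rule 2/2 (MQS, -02:00): 2022-01-30 20:23 UTC ≤ query < +∞
10·60 + 12 - 120 = 492 min
492 = 0·1440 + 492; 492 = 8·60 + 12 → 08:12, same day
→ 2022-03-25 08:12 MQS

2022-03-25 08:12 MQS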